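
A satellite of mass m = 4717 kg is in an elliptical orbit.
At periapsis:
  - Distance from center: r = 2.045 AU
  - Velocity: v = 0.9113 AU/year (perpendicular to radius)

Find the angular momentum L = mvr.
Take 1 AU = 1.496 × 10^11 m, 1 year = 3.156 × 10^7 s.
r = 2.045 AU = 3.05932 × 10^11 m
v = 0.9113 AU/year = 4319.72 m/s
vr = 4319.72 × 3.05932 × 10^11 = 1.32154 × 10^15 m²/s
L = m × vr = 4717 × 1.32154 × 10^15 = 6.23371 × 10^18 kg·m²/s ≈ 6.234 × 10^18 kg·m²/s

Final answer: L = 6.234 × 10^18 kg·m²/s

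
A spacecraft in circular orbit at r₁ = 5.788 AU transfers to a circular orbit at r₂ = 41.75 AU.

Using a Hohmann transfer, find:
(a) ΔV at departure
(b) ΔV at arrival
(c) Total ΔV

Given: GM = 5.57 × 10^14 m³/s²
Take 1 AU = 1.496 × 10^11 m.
r₁ = 5.788 AU = 8.65885 × 10^11 m
r₂ = 41.75 AU = 6.2458 × 10^12 m
GM = 5.57 × 10^14 m³/s²
Transfer ellipse: a_t = (r₁ + r₂)/2 = 3.55584 × 10^12 m
Circular speed at r₁: v₁ = √(GM/r₁) = 25.3628 m/s
Transfer speed at r₁ (periapsis): v₁ₜ = √(GM(2/r₁ − 1/a_t)) = 33.614 m/s
(a) ΔV₁ = v₁ₜ − v₁ = 8.25119 m/s ≈ 8.251 m/s
Circular speed at r₂: v₂ = √(GM/r₂) = 9.44351 m/s
Transfer speed at r₂ (apoapsis): v₂ₜ = √(GM(2/r₂ − 1/a_t)) = 4.66007 m/s
(b) ΔV₂ = v₂ − v₂ₜ = 4.78344 m/s ≈ 4.783 m/s
(c) ΔV_total = ΔV₁ + ΔV₂ = 13.0346 m/s ≈ 13.03 m/s

Final answer:
(a) ΔV₁ = 8.251 m/s
(b) ΔV₂ = 4.783 m/s
(c) ΔV_total = 13.03 m/s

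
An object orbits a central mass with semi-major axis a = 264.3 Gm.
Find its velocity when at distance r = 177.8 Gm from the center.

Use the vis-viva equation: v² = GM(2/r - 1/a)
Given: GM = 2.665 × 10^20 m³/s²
a = 264.3 Gm = 2.643 × 10^11 m
r = 177.8 Gm = 1.778 × 10^11 m
GM = 2.665 × 10^20 m³/s²
2/r − 1/a = 1.12486 × 10^-11 − 3.78358 × 10^-12 = 7.46501 × 10^-12 m⁻¹
v² = GM (2/r − 1/a) = 1.98943 × 10^9 m²/s²
v = 44603 m/s ≈ 44.6 km/s

Final answer: 44.6 km/s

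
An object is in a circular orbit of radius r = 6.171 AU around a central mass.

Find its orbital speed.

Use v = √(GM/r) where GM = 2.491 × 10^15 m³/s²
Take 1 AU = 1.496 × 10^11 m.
r = 6.171 AU = 9.23182 × 10^11 m
GM = 2.491 × 10^15 m³/s²
GM/r = (2.491 × 10^15) / (9.23182 × 10^11) = 2698.28 m²/s²
v = √(GM/r) = 51.9449 m/s ≈ 51.94 m/s

Final answer: 51.94 m/s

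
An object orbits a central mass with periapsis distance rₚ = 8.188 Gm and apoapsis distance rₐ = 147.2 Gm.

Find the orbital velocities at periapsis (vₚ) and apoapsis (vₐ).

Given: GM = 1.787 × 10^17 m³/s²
rₚ = 8.188 Gm = 8.188 × 10^9 m
rₐ = 147.2 Gm = 1.472 × 10^11 m
GM = 1.787 × 10^17 m³/s²
a = (rₚ + rₐ)/2 = 7.7694 × 10^10 m
Vis-viva: v² = GM (2/r − 1/a)
vₚ² = 1.787 × 10^17 × (2.4426 × 10^-10 − 1.2871 × 10^-11) = 4.13492 × 10^7 m²/s²
vₚ = 6430.33 m/s ≈ 6.43 km/s
vₐ² = 1.787 × 10^17 × (1.3587 × 10^-11 − 1.2871 × 10^-11) = 127940 m²/s²
vₐ = 357.687 m/s ≈ 357.7 m/s

Final answer: vₚ = 6.43 km/s, vₐ = 357.7 m/s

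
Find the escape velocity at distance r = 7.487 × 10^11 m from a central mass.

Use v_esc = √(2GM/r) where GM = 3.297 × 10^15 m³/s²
r = 7.487 × 10^11 m
GM = 3.297 × 10^15 m³/s²
2GM/r = 2 × (3.297 × 10^15) / (7.487 × 10^11) = 8807.27 m²/s²
v_esc = √(2GM/r) = 93.847 m/s ≈ 93.85 m/s

Final answer: 93.85 m/s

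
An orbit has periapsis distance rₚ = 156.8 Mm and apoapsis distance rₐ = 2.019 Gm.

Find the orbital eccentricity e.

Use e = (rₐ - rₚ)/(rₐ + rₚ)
rₚ = 156.8 Mm = 1.568 × 10^8 m
rₐ = 2.019 Gm = 2.019 × 10^9 m
rₐ − rₚ = 1.8622 × 10^9 m
rₐ + rₚ = 2.1758 × 10^9 m
e = (rₐ − rₚ)/(rₐ + rₚ) = 0.855869

Final answer: e = 0.8559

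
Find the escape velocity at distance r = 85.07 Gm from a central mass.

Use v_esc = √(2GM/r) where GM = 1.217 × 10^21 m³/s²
r = 85.07 Gm = 8.507 × 10^10 m
GM = 1.217 × 10^21 m³/s²
2GM/r = 2 × (1.217 × 10^21) / (8.507 × 10^10) = 2.86117 × 10^10 m²/s²
v_esc = √(2GM/r) = 169150 m/s ≈ 169.2 km/s

Final answer: 169.2 km/s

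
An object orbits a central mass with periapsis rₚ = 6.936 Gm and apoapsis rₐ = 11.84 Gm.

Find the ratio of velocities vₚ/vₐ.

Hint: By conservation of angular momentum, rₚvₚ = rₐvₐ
rₚ = 6.936 Gm = 6.936 × 10^9 m
rₐ = 11.84 Gm = 1.184 × 10^10 m
rₚvₚ = rₐvₐ  ⇒  vₚ/vₐ = rₐ/rₚ
vₚ/vₐ = (1.184 × 10^10) / (6.936 × 10^9) = 1.70704

Final answer: vₚ/vₐ = 1.707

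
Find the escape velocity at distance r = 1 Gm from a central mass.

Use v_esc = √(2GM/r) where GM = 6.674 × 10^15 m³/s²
r = 1 Gm = 1 × 10^9 m
GM = 6.674 × 10^15 m³/s²
2GM/r = 2 × (6.674 × 10^15) / (1 × 10^9) = 1.3348 × 10^7 m²/s²
v_esc = √(2GM/r) = 3653.49 m/s ≈ 3.653 km/s

Final answer: 3.653 km/s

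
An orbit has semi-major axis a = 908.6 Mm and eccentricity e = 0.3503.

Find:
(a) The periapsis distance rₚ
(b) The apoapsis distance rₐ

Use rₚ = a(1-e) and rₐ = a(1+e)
a = 908.6 Mm = 9.086 × 10^8 m
e = 0.3503:  1 − e = 0.6497,  1 + e = 1.3503
(a) rₚ = a(1 − e) = 9.086 × 10^8 m × 0.6497 = 5.90317 × 10^8 m ≈ 590.3 Mm
(b) rₐ = a(1 + e) = 9.086 × 10^8 m × 1.3503 = 1.22688 × 10^9 m ≈ 1.227 Gm

Final answer:
(a) rₚ = 590.3 Mm
(b) rₐ = 1.227 Gm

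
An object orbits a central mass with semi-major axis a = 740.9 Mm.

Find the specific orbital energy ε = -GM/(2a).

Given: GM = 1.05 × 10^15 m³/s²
a = 740.9 Mm = 7.409 × 10^8 m
GM = 1.05 × 10^15 m³/s²
2a = 1.4818 × 10^9 m
ε = −GM/(2a) = -708598 J/kg ≈ -708.6 kJ/kg

Final answer: -708.6 kJ/kg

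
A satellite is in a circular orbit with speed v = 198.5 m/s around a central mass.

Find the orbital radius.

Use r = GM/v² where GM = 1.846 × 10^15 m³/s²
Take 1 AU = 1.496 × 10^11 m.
v = 198.5 m/s
GM = 1.846 × 10^15 m³/s²
v² = 39402.2 m²/s²
r = GM/v² = (1.846 × 10^15) / 39402.2 = 4.68501 × 10^10 m ≈ 0.3132 AU

Final answer: 0.3132 AU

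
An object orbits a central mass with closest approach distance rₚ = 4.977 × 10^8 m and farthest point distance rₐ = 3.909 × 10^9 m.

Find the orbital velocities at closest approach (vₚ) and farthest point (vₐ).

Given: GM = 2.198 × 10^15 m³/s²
rₚ = 4.977 × 10^8 m
rₐ = 3.909 × 10^9 m
GM = 2.198 × 10^15 m³/s²
a = (rₚ + rₐ)/2 = 2.20335 × 10^9 m
Vis-viva: v² = GM (2/r − 1/a)
vₚ² = 2.198 × 10^15 × (4.01849 × 10^-9 − 4.53854 × 10^-10) = 7.83506 × 10^6 m²/s²
vₚ = 2799.12 m/s ≈ 2.799 km/s
vₐ² = 2.198 × 10^15 × (5.1164 × 10^-10 − 4.53854 × 10^-10) = 127012 m²/s²
vₐ = 356.388 m/s ≈ 356.4 m/s

Final answer: vₚ = 2.799 km/s, vₐ = 356.4 m/s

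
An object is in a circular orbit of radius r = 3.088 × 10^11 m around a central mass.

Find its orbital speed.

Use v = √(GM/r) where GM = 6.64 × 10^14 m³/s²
r = 3.088 × 10^11 m
GM = 6.64 × 10^14 m³/s²
GM/r = (6.64 × 10^14) / (3.088 × 10^11) = 2150.26 m²/s²
v = √(GM/r) = 46.3709 m/s ≈ 46.37 m/s

Final answer: 46.37 m/s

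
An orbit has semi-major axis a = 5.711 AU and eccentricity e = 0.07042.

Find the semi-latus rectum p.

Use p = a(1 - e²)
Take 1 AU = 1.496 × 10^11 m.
a = 5.711 AU = 8.54366 × 10^11 m
e = 0.07042,  e² = 0.00495898,  1 − e² = 0.995041
p = a(1 − e²) = 8.54366 × 10^11 m × 0.995041 = 8.50129 × 10^11 m ≈ 5.683 AU

Final answer: p = 5.683 AU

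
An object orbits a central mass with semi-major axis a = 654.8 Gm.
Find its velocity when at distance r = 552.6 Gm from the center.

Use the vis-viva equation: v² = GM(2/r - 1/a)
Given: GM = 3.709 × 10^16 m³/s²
a = 654.8 Gm = 6.548 × 10^11 m
r = 552.6 Gm = 5.526 × 10^11 m
GM = 3.709 × 10^16 m³/s²
2/r − 1/a = 3.61925 × 10^-12 − 1.52718 × 10^-12 = 2.09207 × 10^-12 m⁻¹
v² = GM (2/r − 1/a) = 77594.9 m²/s²
v = 278.559 m/s ≈ 278.6 m/s

Final answer: 278.6 m/s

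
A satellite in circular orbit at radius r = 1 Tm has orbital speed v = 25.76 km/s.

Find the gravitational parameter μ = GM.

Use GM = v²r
r = 1 Tm = 1 × 10^12 m
v = 25.76 km/s = 25760 m/s
v² = 6.63578 × 10^8 m²/s²
GM = v²r = 6.63578 × 10^8 × 1 × 10^12 = 6.63578 × 10^20 m³/s²
GM ≈ 6.636 × 10^20 m³/s²

Final answer: GM = 6.636 × 10^20 m³/s²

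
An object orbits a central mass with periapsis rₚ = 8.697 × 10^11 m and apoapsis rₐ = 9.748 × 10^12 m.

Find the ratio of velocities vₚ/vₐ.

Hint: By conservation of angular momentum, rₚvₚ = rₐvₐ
rₚ = 8.697 × 10^11 m
rₐ = 9.748 × 10^12 m
rₚvₚ = rₐvₐ  ⇒  vₚ/vₐ = rₐ/rₚ
vₚ/vₐ = (9.748 × 10^12) / (8.697 × 10^11) = 11.2085

Final answer: vₚ/vₐ = 11.21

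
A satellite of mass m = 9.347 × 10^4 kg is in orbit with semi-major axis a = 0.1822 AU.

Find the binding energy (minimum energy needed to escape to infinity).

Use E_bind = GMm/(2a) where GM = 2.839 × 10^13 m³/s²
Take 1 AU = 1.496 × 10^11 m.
a = 0.1822 AU = 2.72571 × 10^10 m
GM = 2.839 × 10^13 m³/s²
m = 9.347 × 10^4 kg
GMm = 2.839 × 10^13 × 93470 = 2.65361 × 10^18 m³·kg/s²
2a = 5.45142 × 10^10 m
E_bind = GMm/(2a) = 4.86774 × 10^7 J ≈ 48.68 MJ

Final answer: 48.68 MJ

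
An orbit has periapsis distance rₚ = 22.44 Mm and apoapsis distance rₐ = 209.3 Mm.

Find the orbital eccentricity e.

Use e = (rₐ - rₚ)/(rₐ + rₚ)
rₚ = 22.44 Mm = 2.244 × 10^7 m
rₐ = 209.3 Mm = 2.093 × 10^8 m
rₐ − rₚ = 1.8686 × 10^8 m
rₐ + rₚ = 2.3174 × 10^8 m
e = (rₐ − rₚ)/(rₐ + rₚ) = 0.806335

Final answer: e = 0.8063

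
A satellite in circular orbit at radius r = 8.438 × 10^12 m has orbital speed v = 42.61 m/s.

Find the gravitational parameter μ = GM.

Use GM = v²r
r = 8.438 × 10^12 m
v = 42.61 m/s
v² = 1815.61 m²/s²
GM = v²r = 1815.61 × 8.438 × 10^12 = 1.53201 × 10^16 m³/s²
GM ≈ 1.532 × 10^16 m³/s²

Final answer: GM = 1.532 × 10^16 m³/s²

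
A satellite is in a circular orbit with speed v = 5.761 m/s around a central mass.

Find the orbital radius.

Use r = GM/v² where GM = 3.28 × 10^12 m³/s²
v = 5.761 m/s
GM = 3.28 × 10^12 m³/s²
v² = 33.1891 m²/s²
r = GM/v² = (3.28 × 10^12) / 33.1891 = 9.88276 × 10^10 m ≈ 98.83 Gm

Final answer: 98.83 Gm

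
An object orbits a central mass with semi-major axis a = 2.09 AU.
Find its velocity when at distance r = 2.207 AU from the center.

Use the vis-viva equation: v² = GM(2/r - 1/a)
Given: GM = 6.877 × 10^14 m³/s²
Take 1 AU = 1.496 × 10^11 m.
a = 2.09 AU = 3.12664 × 10^11 m
r = 2.207 AU = 3.30167 × 10^11 m
GM = 6.877 × 10^14 m³/s²
2/r − 1/a = 6.05754 × 10^-12 − 3.19832 × 10^-12 = 2.85922 × 10^-12 m⁻¹
v² = GM (2/r − 1/a) = 1966.28 m²/s²
v = 44.3428 m/s ≈ 44.34 m/s

Final answer: 44.34 m/s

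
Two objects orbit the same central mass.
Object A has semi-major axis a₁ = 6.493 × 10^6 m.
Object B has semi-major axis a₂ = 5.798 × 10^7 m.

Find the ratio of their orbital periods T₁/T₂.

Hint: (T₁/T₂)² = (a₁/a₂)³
a₁ = 6.493 × 10^6 m
a₂ = 5.798 × 10^7 m
a₁/a₂ = 0.111987
T₁/T₂ = (a₁/a₂)^(3/2) = (0.111987)^1.5 = 0.0374758

Final answer: T₁/T₂ = 0.03748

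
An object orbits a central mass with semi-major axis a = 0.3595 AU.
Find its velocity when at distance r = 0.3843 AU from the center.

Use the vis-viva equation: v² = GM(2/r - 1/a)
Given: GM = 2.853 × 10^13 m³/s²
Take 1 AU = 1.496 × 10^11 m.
a = 0.3595 AU = 5.37812 × 10^10 m
r = 0.3843 AU = 5.74913 × 10^10 m
GM = 2.853 × 10^13 m³/s²
2/r − 1/a = 3.47879 × 10^-11 − 1.85939 × 10^-11 = 1.6194 × 10^-11 m⁻¹
v² = GM (2/r − 1/a) = 462.016 m²/s²
v = 21.4945 m/s ≈ 21.49 m/s

Final answer: 21.49 m/s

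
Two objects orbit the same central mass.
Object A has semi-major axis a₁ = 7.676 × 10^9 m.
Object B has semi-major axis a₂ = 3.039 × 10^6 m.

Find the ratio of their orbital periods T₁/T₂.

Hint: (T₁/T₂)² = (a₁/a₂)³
a₁ = 7.676 × 10^9 m
a₂ = 3.039 × 10^6 m
a₁/a₂ = 2525.83
T₁/T₂ = (a₁/a₂)^(3/2) = (2525.83)^1.5 = 126942

Final answer: T₁/T₂ = 1.269 × 10^5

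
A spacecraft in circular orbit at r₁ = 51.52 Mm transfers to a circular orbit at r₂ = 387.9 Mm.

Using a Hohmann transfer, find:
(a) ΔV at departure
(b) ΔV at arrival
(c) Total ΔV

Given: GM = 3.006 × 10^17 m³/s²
r₁ = 51.52 Mm = 5.152 × 10^7 m
r₂ = 387.9 Mm = 3.879 × 10^8 m
GM = 3.006 × 10^17 m³/s²
Transfer ellipse: a_t = (r₁ + r₂)/2 = 2.1971 × 10^8 m
Circular speed at r₁: v₁ = √(GM/r₁) = 76384.7 m/s
Transfer speed at r₁ (periapsis): v₁ₜ = √(GM(2/r₁ − 1/a_t)) = 101494 m/s
(a) ΔV₁ = v₁ₜ − v₁ = 25109.5 m/s ≈ 25.11 km/s
Circular speed at r₂: v₂ = √(GM/r₂) = 27837.8 m/s
Transfer speed at r₂ (apoapsis): v₂ₜ = √(GM(2/r₂ − 1/a_t)) = 13480.2 m/s
(b) ΔV₂ = v₂ − v₂ₜ = 14357.5 m/s ≈ 14.36 km/s
(c) ΔV_total = ΔV₁ + ΔV₂ = 39467.1 m/s ≈ 39.47 km/s

Final answer:
(a) ΔV₁ = 25.11 km/s
(b) ΔV₂ = 14.36 km/s
(c) ΔV_total = 39.47 km/s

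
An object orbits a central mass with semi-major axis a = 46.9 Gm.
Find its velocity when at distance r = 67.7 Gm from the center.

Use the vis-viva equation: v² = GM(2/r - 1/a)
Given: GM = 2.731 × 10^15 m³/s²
a = 46.9 Gm = 4.69 × 10^10 m
r = 67.7 Gm = 6.77 × 10^10 m
GM = 2.731 × 10^15 m³/s²
2/r − 1/a = 2.95421 × 10^-11 − 2.1322 × 10^-11 = 8.22014 × 10^-12 m⁻¹
v² = GM (2/r − 1/a) = 22449.2 m²/s²
v = 149.831 m/s ≈ 149.8 m/s

Final answer: 149.8 m/s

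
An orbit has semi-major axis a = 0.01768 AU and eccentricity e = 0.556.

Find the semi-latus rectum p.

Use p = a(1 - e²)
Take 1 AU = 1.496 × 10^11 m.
a = 0.01768 AU = 2.64493 × 10^9 m
e = 0.556,  e² = 0.309136,  1 − e² = 0.690864
p = a(1 − e²) = 2.64493 × 10^9 m × 0.690864 = 1.82729 × 10^9 m ≈ 0.01221 AU

Final answer: p = 0.01221 AU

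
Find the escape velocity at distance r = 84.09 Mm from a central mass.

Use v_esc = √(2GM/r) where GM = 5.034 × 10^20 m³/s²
r = 84.09 Mm = 8.409 × 10^7 m
GM = 5.034 × 10^20 m³/s²
2GM/r = 2 × (5.034 × 10^20) / (8.409 × 10^7) = 1.19729 × 10^13 m²/s²
v_esc = √(2GM/r) = 3.46019 × 10^6 m/s ≈ 3460 km/s

Final answer: 3460 km/s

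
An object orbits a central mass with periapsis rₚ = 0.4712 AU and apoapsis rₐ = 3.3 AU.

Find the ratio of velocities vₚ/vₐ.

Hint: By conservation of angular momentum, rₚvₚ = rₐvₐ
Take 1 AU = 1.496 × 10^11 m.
rₚ = 0.4712 AU = 7.04915 × 10^10 m
rₐ = 3.3 AU = 4.9368 × 10^11 m
rₚvₚ = rₐvₐ  ⇒  vₚ/vₐ = rₐ/rₚ
vₚ/vₐ = (4.9368 × 10^11) / (7.04915 × 10^10) = 7.0034

Final answer: vₚ/vₐ = 7.003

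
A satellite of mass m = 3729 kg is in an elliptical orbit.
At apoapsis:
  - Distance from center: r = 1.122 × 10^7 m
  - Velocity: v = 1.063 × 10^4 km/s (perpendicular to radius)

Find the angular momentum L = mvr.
r = 1.122 × 10^7 m
v = 1.063 × 10^4 km/s = 1.063 × 10^7 m/s
vr = 1.063 × 10^7 × 1.122 × 10^7 = 1.19269 × 10^14 m²/s
L = m × vr = 3729 × 1.19269 × 10^14 = 4.44753 × 10^17 kg·m²/s ≈ 4.448 × 10^17 kg·m²/s

Final answer: L = 4.448 × 10^17 kg·m²/s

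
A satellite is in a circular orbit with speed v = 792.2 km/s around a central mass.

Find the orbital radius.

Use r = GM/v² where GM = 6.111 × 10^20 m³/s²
v = 792.2 km/s = 792200 m/s
GM = 6.111 × 10^20 m³/s²
v² = 6.27581 × 10^11 m²/s²
r = GM/v² = (6.111 × 10^20) / (6.27581 × 10^11) = 9.73739 × 10^8 m ≈ 973.7 Mm

Final answer: 973.7 Mm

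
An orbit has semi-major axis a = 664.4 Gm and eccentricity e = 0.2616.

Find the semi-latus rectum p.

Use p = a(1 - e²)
a = 664.4 Gm = 6.644 × 10^11 m
e = 0.2616,  e² = 0.0684346,  1 − e² = 0.931565
p = a(1 − e²) = 6.644 × 10^11 m × 0.931565 = 6.18932 × 10^11 m ≈ 618.9 Gm

Final answer: p = 618.9 Gm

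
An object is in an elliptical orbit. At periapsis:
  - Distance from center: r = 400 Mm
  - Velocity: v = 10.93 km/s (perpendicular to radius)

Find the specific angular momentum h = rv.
r = 400 Mm = 4 × 10^8 m
v = 10.93 km/s = 10930 m/s
h = rv = 4 × 10^8 × 10930 = 4.372 × 10^12 m²/s ≈ 4.372 × 10^12 m²/s

Final answer: h = 4.372 × 10^12 m²/s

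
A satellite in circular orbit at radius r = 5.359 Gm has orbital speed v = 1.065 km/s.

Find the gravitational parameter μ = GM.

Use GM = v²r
r = 5.359 Gm = 5.359 × 10^9 m
v = 1.065 km/s = 1065 m/s
v² = 1.13422 × 10^6 m²/s²
GM = v²r = 1.13422 × 10^6 × 5.359 × 10^9 = 6.07831 × 10^15 m³/s²
GM ≈ 6.078 × 10^15 m³/s²

Final answer: GM = 6.078 × 10^15 m³/s²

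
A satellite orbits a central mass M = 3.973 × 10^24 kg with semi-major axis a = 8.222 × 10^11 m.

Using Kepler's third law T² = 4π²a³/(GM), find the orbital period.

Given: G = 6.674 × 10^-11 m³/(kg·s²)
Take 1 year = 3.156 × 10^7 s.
M = 3.973 × 10^24 kg
GM = G × M = 6.674 × 10^-11 × 3.973 × 10^24 = 2.65158 × 10^14 m³/s²
a = 8.222 × 10^11 m
a³ = 5.55818 × 10^35 m³
T = 2π √(a³/GM) = 2π √((5.55818 × 10^35) / (2.65158 × 10^14)) = 2π × 4.5784 × 10^10 s
T = 2.87669 × 10^11 s ≈ 9115 years

Final answer: 9115 years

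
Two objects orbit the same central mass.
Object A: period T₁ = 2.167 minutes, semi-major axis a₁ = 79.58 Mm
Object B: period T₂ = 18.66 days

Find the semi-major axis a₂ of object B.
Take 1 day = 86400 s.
T₁ = 2.167 minutes = 130.02 s
T₂ = 18.66 days = 1.61222 × 10^6 s
a₁ = 79.58 Mm = 7.958 × 10^7 m
Kepler's third law: (T₂/T₁)² = (a₂/a₁)³  ⇒  a₂ = a₁ (T₂/T₁)^(2/3)
T₂/T₁ = 12399.8
(T₂/T₁)^(2/3) = 535.727
a₂ = 7.958 × 10^7 m × 535.727 = 4.26331 × 10^10 m ≈ 42.63 Gm

Final answer: a₂ = 42.63 Gm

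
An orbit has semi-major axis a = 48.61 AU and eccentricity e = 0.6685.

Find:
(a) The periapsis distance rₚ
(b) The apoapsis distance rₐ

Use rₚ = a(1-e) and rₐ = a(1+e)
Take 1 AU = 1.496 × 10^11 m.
a = 48.61 AU = 7.27206 × 10^12 m
e = 0.6685:  1 − e = 0.3315,  1 + e = 1.6685
(a) rₚ = a(1 − e) = 7.27206 × 10^12 m × 0.3315 = 2.41069 × 10^12 m ≈ 16.11 AU
(b) rₐ = a(1 + e) = 7.27206 × 10^12 m × 1.6685 = 1.21334 × 10^13 m ≈ 81.11 AU

Final answer:
(a) rₚ = 16.11 AU
(b) rₐ = 81.11 AU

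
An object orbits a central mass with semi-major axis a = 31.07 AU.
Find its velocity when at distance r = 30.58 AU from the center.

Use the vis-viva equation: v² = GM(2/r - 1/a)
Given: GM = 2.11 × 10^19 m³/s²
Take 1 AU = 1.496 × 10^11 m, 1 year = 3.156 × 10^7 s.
a = 31.07 AU = 4.64807 × 10^12 m
r = 30.58 AU = 4.57477 × 10^12 m
GM = 2.11 × 10^19 m³/s²
2/r − 1/a = 4.37181 × 10^-13 − 2.15143 × 10^-13 = 2.22038 × 10^-13 m⁻¹
v² = GM (2/r − 1/a) = 4.68499 × 10^6 m²/s²
v = 2164.48 m/s ≈ 0.4566 AU/year

Final answer: 0.4566 AU/year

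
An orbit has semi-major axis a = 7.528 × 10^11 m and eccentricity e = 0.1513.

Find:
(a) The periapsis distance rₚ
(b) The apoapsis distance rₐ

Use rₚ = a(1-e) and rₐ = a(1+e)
a = 7.528 × 10^11 m
e = 0.1513:  1 − e = 0.8487,  1 + e = 1.1513
(a) rₚ = a(1 − e) = 7.528 × 10^11 m × 0.8487 = 6.38901 × 10^11 m ≈ 6.389 × 10^11 m
(b) rₐ = a(1 + e) = 7.528 × 10^11 m × 1.1513 = 8.66699 × 10^11 m ≈ 8.667 × 10^11 m

Final answer:
(a) rₚ = 6.389 × 10^11 m
(b) rₐ = 8.667 × 10^11 m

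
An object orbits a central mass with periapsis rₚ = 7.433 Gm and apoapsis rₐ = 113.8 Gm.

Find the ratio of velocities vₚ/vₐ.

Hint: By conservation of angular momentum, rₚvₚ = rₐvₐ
rₚ = 7.433 Gm = 7.433 × 10^9 m
rₐ = 113.8 Gm = 1.138 × 10^11 m
rₚvₚ = rₐvₐ  ⇒  vₚ/vₐ = rₐ/rₚ
vₚ/vₐ = (1.138 × 10^11) / (7.433 × 10^9) = 15.3101

Final answer: vₚ/vₐ = 15.31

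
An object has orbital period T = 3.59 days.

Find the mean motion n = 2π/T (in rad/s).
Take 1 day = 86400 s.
T = 3.59 days = 310176 s
n = 2π / 310176 s = 2.02568 × 10^-5 rad/s ≈ 2.026 × 10^-5 rad/s

Final answer: n = 2.026 × 10^-5 rad/s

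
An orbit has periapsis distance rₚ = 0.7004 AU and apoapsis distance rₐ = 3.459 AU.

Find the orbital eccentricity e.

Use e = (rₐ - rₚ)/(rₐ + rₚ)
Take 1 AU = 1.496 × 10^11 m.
rₚ = 0.7004 AU = 1.0478 × 10^11 m
rₐ = 3.459 AU = 5.17466 × 10^11 m
rₐ − rₚ = 4.12687 × 10^11 m
rₐ + rₚ = 6.22246 × 10^11 m
e = (rₐ − rₚ)/(rₐ + rₚ) = 0.663221

Final answer: e = 0.6632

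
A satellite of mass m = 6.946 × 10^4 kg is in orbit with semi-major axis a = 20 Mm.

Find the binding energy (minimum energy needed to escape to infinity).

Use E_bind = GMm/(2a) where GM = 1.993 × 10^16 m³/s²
a = 20 Mm = 2 × 10^7 m
GM = 1.993 × 10^16 m³/s²
m = 6.946 × 10^4 kg
GMm = 1.993 × 10^16 × 69460 = 1.38434 × 10^21 m³·kg/s²
2a = 4 × 10^7 m
E_bind = GMm/(2a) = 3.46084 × 10^13 J ≈ 34.61 TJ

Final answer: 34.61 TJ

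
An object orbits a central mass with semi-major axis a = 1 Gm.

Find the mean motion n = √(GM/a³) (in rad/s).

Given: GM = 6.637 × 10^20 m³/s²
a = 1 Gm = 1 × 10^9 m
GM = 6.637 × 10^20 m³/s²
a³ = 1 × 10^27 m³
GM/a³ = (6.637 × 10^20) / (1 × 10^27) = 6.637 × 10^-7 s⁻²
n = √(GM/a³) = 0.000814678 rad/s ≈ 0.0008147 rad/s

Final answer: n = 0.0008147 rad/s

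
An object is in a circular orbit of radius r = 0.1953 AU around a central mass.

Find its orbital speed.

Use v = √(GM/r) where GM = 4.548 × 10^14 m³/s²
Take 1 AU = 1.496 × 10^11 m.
r = 0.1953 AU = 2.92169 × 10^10 m
GM = 4.548 × 10^14 m³/s²
GM/r = (4.548 × 10^14) / (2.92169 × 10^10) = 15566.3 m²/s²
v = √(GM/r) = 124.765 m/s ≈ 124.8 m/s

Final answer: 124.8 m/s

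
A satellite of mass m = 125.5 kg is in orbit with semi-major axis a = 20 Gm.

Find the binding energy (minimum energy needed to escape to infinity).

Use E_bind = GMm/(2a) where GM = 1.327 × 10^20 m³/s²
a = 20 Gm = 2 × 10^10 m
GM = 1.327 × 10^20 m³/s²
m = 125.5 kg
GMm = 1.327 × 10^20 × 125.5 = 1.66538 × 10^22 m³·kg/s²
2a = 4 × 10^10 m
E_bind = GMm/(2a) = 4.16346 × 10^11 J ≈ 416.3 GJ

Final answer: 416.3 GJ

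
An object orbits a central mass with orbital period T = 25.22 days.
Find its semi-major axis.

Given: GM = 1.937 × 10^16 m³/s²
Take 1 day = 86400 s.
T = 25.22 days = 2.17901 × 10^6 s
GM = 1.937 × 10^16 m³/s²
Kepler's third law: a³ = GM T² / (4π²)
T² = 4.74808 × 10^12 s²
a³ = (1.937 × 10^16) × (4.74808 × 10^12) / (4π²) = 2.32963 × 10^27 m³
a = (a³)^(1/3) = 1.32565 × 10^9 m ≈ 1.326 Gm

Final answer: 1.326 Gm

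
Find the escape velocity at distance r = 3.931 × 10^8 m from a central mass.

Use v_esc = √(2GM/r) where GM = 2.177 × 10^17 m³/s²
r = 3.931 × 10^8 m
GM = 2.177 × 10^17 m³/s²
2GM/r = 2 × (2.177 × 10^17) / (3.931 × 10^8) = 1.10761 × 10^9 m²/s²
v_esc = √(2GM/r) = 33280.7 m/s ≈ 33.28 km/s

Final answer: 33.28 km/s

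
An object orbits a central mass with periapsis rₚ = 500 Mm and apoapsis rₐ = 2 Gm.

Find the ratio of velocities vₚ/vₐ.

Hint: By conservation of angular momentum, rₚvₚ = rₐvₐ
rₚ = 500 Mm = 5 × 10^8 m
rₐ = 2 Gm = 2 × 10^9 m
rₚvₚ = rₐvₐ  ⇒  vₚ/vₐ = rₐ/rₚ
vₚ/vₐ = (2 × 10^9) / (5 × 10^8) = 4

Final answer: vₚ/vₐ = 4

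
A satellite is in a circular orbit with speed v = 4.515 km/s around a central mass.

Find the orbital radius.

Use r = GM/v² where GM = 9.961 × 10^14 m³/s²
v = 4.515 km/s = 4515 m/s
GM = 9.961 × 10^14 m³/s²
v² = 2.03852 × 10^7 m²/s²
r = GM/v² = (9.961 × 10^14) / (2.03852 × 10^7) = 4.88638 × 10^7 m ≈ 4.886 × 10^7 m

Final answer: 4.886 × 10^7 m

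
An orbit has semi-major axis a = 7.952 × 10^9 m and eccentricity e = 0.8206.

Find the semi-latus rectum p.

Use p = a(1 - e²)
a = 7.952 × 10^9 m
e = 0.8206,  e² = 0.673384,  1 − e² = 0.326616
p = a(1 − e²) = 7.952 × 10^9 m × 0.326616 = 2.59725 × 10^9 m ≈ 2.597 × 10^9 m

Final answer: p = 2.597 × 10^9 m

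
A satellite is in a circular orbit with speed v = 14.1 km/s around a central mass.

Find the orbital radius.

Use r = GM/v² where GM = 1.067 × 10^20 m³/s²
v = 14.1 km/s = 14100 m/s
GM = 1.067 × 10^20 m³/s²
v² = 1.9881 × 10^8 m²/s²
r = GM/v² = (1.067 × 10^20) / (1.9881 × 10^8) = 5.36693 × 10^11 m ≈ 536.7 Gm

Final answer: 536.7 Gm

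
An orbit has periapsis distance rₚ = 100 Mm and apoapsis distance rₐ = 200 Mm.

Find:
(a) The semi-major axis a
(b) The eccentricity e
rₚ = 100 Mm = 1 × 10^8 m
rₐ = 200 Mm = 2 × 10^8 m
(a) a = (rₚ + rₐ)/2 = 1.5 × 10^8 m ≈ 150 Mm
(b) e = (rₐ − rₚ)/(rₐ + rₚ) = (1 × 10^8) / (3 × 10^8) = 0.333333

Final answer:
(a) a = 150 Mm
(b) e = 0.3333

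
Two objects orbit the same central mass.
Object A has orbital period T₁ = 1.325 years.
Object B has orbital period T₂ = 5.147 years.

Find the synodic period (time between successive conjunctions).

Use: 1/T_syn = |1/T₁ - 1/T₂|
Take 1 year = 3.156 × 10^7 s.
T₁ = 1.325 years = 4.1817 × 10^7 s
T₂ = 5.147 years = 1.62439 × 10^8 s
1/T₁ = 2.39137 × 10^-8 s⁻¹
1/T₂ = 6.15614 × 10^-9 s⁻¹
|1/T₁ − 1/T₂| = 1.77576 × 10^-8 s⁻¹
T_syn = 1 / |1/T₁ − 1/T₂| = 5.6314 × 10^7 s ≈ 1.784 years

Final answer: T_syn = 1.784 years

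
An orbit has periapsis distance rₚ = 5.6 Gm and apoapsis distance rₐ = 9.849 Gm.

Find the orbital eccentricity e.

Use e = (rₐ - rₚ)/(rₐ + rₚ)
rₚ = 5.6 Gm = 5.6 × 10^9 m
rₐ = 9.849 Gm = 9.849 × 10^9 m
rₐ − rₚ = 4.249 × 10^9 m
rₐ + rₚ = 1.5449 × 10^10 m
e = (rₐ − rₚ)/(rₐ + rₚ) = 0.275034

Final answer: e = 0.275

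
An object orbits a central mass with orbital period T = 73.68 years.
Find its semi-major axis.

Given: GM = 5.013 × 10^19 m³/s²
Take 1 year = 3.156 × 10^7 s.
T = 73.68 years = 2.32534 × 10^9 s
GM = 5.013 × 10^19 m³/s²
Kepler's third law: a³ = GM T² / (4π²)
T² = 5.40721 × 10^18 s²
a³ = (5.013 × 10^19) × (5.40721 × 10^18) / (4π²) = 6.86612 × 10^36 m³
a = (a³)^(1/3) = 1.90066 × 10^12 m ≈ 1.901 Tm

Final answer: 1.901 Tm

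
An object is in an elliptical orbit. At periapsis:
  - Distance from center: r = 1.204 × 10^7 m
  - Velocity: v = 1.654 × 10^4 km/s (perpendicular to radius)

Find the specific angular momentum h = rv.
r = 1.204 × 10^7 m
v = 1.654 × 10^4 km/s = 1.654 × 10^7 m/s
h = rv = 1.204 × 10^7 × 1.654 × 10^7 = 1.99142 × 10^14 m²/s ≈ 1.991 × 10^14 m²/s

Final answer: h = 1.991 × 10^14 m²/s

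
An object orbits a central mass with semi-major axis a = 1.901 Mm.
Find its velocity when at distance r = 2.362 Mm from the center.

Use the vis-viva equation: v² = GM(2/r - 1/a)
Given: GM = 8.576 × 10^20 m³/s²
a = 1.901 Mm = 1.901 × 10^6 m
r = 2.362 Mm = 2.362 × 10^6 m
GM = 8.576 × 10^20 m³/s²
2/r − 1/a = 8.4674 × 10^-7 − 5.26039 × 10^-7 = 3.20701 × 10^-7 m⁻¹
v² = GM (2/r − 1/a) = 2.75033 × 10^14 m²/s²
v = 1.65841 × 10^7 m/s ≈ 1.658 × 10^4 km/s

Final answer: 1.658 × 10^4 km/s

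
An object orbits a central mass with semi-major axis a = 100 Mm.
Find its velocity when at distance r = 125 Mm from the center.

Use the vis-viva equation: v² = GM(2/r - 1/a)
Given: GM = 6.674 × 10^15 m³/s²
a = 100 Mm = 1 × 10^8 m
r = 125 Mm = 1.25 × 10^8 m
GM = 6.674 × 10^15 m³/s²
2/r − 1/a = 1.6 × 10^-8 − 1 × 10^-8 = 6 × 10^-9 m⁻¹
v² = GM (2/r − 1/a) = 4.0044 × 10^7 m²/s²
v = 6328.03 m/s ≈ 6.328 km/s

Final answer: 6.328 km/s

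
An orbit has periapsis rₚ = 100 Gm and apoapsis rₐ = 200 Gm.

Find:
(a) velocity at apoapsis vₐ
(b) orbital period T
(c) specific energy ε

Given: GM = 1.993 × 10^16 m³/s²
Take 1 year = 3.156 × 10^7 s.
rₚ = 100 Gm = 1 × 10^11 m
rₐ = 200 Gm = 2 × 10^11 m
GM = 1.993 × 10^16 m³/s²
a = (rₚ + rₐ)/2 = 1.5 × 10^11 m
e = (rₐ − rₚ)/(rₐ + rₚ) = (1 × 10^11) / (3 × 10^11) = 0.333333
(a) vₐ² = GM (2/rₐ − 1/a) = 1.993 × 10^16 × (1 × 10^-11 − 6.66667 × 10^-12) = 66433.3 m²/s²;  vₐ = 257.747 m/s ≈ 257.7 m/s
(b) a³ = 3.375 × 10^33 m³;  T = 2π √(a³/GM) = 2π × 4.11513 × 10^8 s = 2.58561 × 10^9 s ≈ 81.93 years
(c) 2a = 3 × 10^11 m;  ε = −GM/(2a) = -66433.3 J/kg ≈ -66.43 kJ/kg

Final answer:
(a) velocity at apoapsis vₐ = 257.7 m/s
(b) orbital period T = 81.93 years
(c) specific energy ε = -66.43 kJ/kg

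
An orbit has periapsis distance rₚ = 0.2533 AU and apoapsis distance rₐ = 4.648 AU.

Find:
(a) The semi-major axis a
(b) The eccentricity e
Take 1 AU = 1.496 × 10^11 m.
rₚ = 0.2533 AU = 3.78937 × 10^10 m
rₐ = 4.648 AU = 6.95341 × 10^11 m
(a) a = (rₚ + rₐ)/2 = 3.66617 × 10^11 m ≈ 2.451 AU
(b) e = (rₐ − rₚ)/(rₐ + rₚ) = (6.57447 × 10^11) / (7.33234 × 10^11) = 0.89664

Final answer:
(a) a = 2.451 AU
(b) e = 0.8966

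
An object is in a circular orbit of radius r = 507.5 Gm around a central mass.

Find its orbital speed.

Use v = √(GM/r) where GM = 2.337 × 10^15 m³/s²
r = 507.5 Gm = 5.075 × 10^11 m
GM = 2.337 × 10^15 m³/s²
GM/r = (2.337 × 10^15) / (5.075 × 10^11) = 4604.93 m²/s²
v = √(GM/r) = 67.8596 m/s ≈ 67.86 m/s

Final answer: 67.86 m/s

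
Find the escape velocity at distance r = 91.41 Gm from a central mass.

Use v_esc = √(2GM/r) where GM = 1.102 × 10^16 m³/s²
r = 91.41 Gm = 9.141 × 10^10 m
GM = 1.102 × 10^16 m³/s²
2GM/r = 2 × (1.102 × 10^16) / (9.141 × 10^10) = 241111 m²/s²
v_esc = √(2GM/r) = 491.031 m/s ≈ 491 m/s

Final answer: 491 m/s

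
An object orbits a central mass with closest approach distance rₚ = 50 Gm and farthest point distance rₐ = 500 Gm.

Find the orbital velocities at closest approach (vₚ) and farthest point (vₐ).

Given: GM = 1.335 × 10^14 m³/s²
rₚ = 50 Gm = 5 × 10^10 m
rₐ = 500 Gm = 5 × 10^11 m
GM = 1.335 × 10^14 m³/s²
a = (rₚ + rₐ)/2 = 2.75 × 10^11 m
Vis-viva: v² = GM (2/r − 1/a)
vₚ² = 1.335 × 10^14 × (4 × 10^-11 − 3.63636 × 10^-12) = 4854.55 m²/s²
vₚ = 69.6746 m/s ≈ 69.67 m/s
vₐ² = 1.335 × 10^14 × (4 × 10^-12 − 3.63636 × 10^-12) = 48.5455 m²/s²
vₐ = 6.96746 m/s ≈ 6.967 m/s

Final answer: vₚ = 69.67 m/s, vₐ = 6.967 m/s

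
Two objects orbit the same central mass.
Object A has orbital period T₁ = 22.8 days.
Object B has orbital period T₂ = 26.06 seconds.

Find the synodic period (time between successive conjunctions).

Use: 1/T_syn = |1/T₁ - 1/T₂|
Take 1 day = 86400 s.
T₁ = 22.8 days = 1.96992 × 10^6 s
T₂ = 26.06 seconds
1/T₁ = 5.07635 × 10^-7 s⁻¹
1/T₂ = 0.038373 s⁻¹
|1/T₁ − 1/T₂| = 0.0383725 s⁻¹
T_syn = 1 / |1/T₁ − 1/T₂| = 26.0603 s ≈ 26.06 seconds

Final answer: T_syn = 26.06 seconds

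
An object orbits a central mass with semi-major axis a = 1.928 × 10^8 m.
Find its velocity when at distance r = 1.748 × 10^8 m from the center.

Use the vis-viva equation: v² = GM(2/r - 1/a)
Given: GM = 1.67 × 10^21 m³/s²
a = 1.928 × 10^8 m
r = 1.748 × 10^8 m
GM = 1.67 × 10^21 m³/s²
2/r − 1/a = 1.14416 × 10^-8 − 5.18672 × 10^-9 = 6.25493 × 10^-9 m⁻¹
v² = GM (2/r − 1/a) = 1.04457 × 10^13 m²/s²
v = 3.23198 × 10^6 m/s ≈ 3232 km/s

Final answer: 3232 km/s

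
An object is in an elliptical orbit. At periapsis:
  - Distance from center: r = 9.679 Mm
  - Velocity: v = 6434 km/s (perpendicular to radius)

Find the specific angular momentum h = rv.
r = 9.679 Mm = 9.679 × 10^6 m
v = 6434 km/s = 6.434 × 10^6 m/s
h = rv = 9.679 × 10^6 × 6.434 × 10^6 = 6.22747 × 10^13 m²/s ≈ 6.227 × 10^13 m²/s

Final answer: h = 6.227 × 10^13 m²/s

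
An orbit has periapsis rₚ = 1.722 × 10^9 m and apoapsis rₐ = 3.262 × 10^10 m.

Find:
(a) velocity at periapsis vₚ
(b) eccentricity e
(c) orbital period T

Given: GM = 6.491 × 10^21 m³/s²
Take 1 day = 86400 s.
rₚ = 1.722 × 10^9 m
rₐ = 3.262 × 10^10 m
GM = 6.491 × 10^21 m³/s²
a = (rₚ + rₐ)/2 = 1.7171 × 10^10 m
e = (rₐ − rₚ)/(rₐ + rₚ) = (3.0898 × 10^10) / (3.4342 × 10^10) = 0.899715
(a) vₚ² = GM (2/rₚ − 1/a) = 6.491 × 10^21 × (1.16144 × 10^-9 − 5.82377 × 10^-11) = 7.16089 × 10^12 m²/s²;  vₚ = 2.67598 × 10^6 m/s ≈ 2676 km/s
(b) e = 0.899715 ≈ 0.8997
(c) a³ = 5.06275 × 10^30 m³;  T = 2π √(a³/GM) = 2π × 27927.9 s = 175476 s ≈ 2.031 days

Final answer:
(a) velocity at periapsis vₚ = 2676 km/s
(b) eccentricity e = 0.8997
(c) orbital period T = 2.031 days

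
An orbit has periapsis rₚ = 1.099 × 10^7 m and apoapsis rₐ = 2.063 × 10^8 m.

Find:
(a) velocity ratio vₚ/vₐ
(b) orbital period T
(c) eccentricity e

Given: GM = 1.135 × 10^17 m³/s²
rₚ = 1.099 × 10^7 m
rₐ = 2.063 × 10^8 m
GM = 1.135 × 10^17 m³/s²
a = (rₚ + rₐ)/2 = 1.08645 × 10^8 m
e = (rₐ − rₚ)/(rₐ + rₚ) = (1.9531 × 10^8) / (2.1729 × 10^8) = 0.898845
(a) vₚ/vₐ = rₐ/rₚ (angular momentum) = (2.063 × 10^8) / (1.099 × 10^7) = 18.7716 ≈ 18.77
(b) a³ = 1.28242 × 10^24 m³;  T = 2π √(a³/GM) = 2π × 3361.37 s = 21120.1 s ≈ 5.867 hours
(c) e = 0.898845 ≈ 0.8988

Final answer:
(a) velocity ratio vₚ/vₐ = 18.77
(b) orbital period T = 5.867 hours
(c) eccentricity e = 0.8988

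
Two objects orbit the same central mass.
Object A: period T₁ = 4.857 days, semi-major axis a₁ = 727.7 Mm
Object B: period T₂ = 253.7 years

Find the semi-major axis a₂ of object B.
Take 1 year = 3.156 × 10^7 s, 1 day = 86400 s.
T₁ = 4.857 days = 419645 s
T₂ = 253.7 years = 8.00677 × 10^9 s
a₁ = 727.7 Mm = 7.277 × 10^8 m
Kepler's third law: (T₂/T₁)² = (a₂/a₁)³  ⇒  a₂ = a₁ (T₂/T₁)^(2/3)
T₂/T₁ = 19079.9
(T₂/T₁)^(2/3) = 714.031
a₂ = 7.277 × 10^8 m × 714.031 = 5.196 × 10^11 m ≈ 519.6 Gm

Final answer: a₂ = 519.6 Gm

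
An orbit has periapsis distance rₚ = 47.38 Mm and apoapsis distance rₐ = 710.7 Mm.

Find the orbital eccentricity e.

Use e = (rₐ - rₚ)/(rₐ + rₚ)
rₚ = 47.38 Mm = 4.738 × 10^7 m
rₐ = 710.7 Mm = 7.107 × 10^8 m
rₐ − rₚ = 6.6332 × 10^8 m
rₐ + rₚ = 7.5808 × 10^8 m
e = (rₐ − rₚ)/(rₐ + rₚ) = 0.875

Final answer: e = 0.875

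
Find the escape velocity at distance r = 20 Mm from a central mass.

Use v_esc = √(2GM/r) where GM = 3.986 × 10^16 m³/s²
r = 20 Mm = 2 × 10^7 m
GM = 3.986 × 10^16 m³/s²
2GM/r = 2 × (3.986 × 10^16) / (2 × 10^7) = 3.986 × 10^9 m²/s²
v_esc = √(2GM/r) = 63134.8 m/s ≈ 63.13 km/s

Final answer: 63.13 km/s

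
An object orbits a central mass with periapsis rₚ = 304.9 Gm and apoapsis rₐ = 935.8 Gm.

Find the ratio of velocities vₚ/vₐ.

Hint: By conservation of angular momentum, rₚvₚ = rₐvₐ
rₚ = 304.9 Gm = 3.049 × 10^11 m
rₐ = 935.8 Gm = 9.358 × 10^11 m
rₚvₚ = rₐvₐ  ⇒  vₚ/vₐ = rₐ/rₚ
vₚ/vₐ = (9.358 × 10^11) / (3.049 × 10^11) = 3.0692

Final answer: vₚ/vₐ = 3.069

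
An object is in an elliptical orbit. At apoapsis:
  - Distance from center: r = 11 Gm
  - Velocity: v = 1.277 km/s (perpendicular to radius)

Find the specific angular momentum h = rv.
r = 11 Gm = 1.1 × 10^10 m
v = 1.277 km/s = 1277 m/s
h = rv = 1.1 × 10^10 × 1277 = 1.4047 × 10^13 m²/s ≈ 1.405 × 10^13 m²/s

Final answer: h = 1.405 × 10^13 m²/s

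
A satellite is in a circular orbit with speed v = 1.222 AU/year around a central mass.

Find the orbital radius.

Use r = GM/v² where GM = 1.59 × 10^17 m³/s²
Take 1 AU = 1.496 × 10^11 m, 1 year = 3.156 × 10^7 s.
v = 1.222 AU/year = 5792.5 m/s
GM = 1.59 × 10^17 m³/s²
v² = 3.3553 × 10^7 m²/s²
r = GM/v² = (1.59 × 10^17) / (3.3553 × 10^7) = 4.73877 × 10^9 m ≈ 0.03168 AU

Final answer: 0.03168 AU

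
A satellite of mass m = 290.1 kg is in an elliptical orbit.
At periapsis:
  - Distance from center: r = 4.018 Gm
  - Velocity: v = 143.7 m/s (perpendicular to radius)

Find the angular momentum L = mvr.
r = 4.018 Gm = 4.018 × 10^9 m
v = 143.7 m/s
vr = 143.7 × 4.018 × 10^9 = 5.77387 × 10^11 m²/s
L = m × vr = 290.1 × 5.77387 × 10^11 = 1.675 × 10^14 kg·m²/s ≈ 1.675 × 10^14 kg·m²/s

Final answer: L = 1.675 × 10^14 kg·m²/s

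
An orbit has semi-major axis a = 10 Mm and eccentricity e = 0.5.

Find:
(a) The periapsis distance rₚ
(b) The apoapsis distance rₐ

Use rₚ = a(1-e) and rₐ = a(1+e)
a = 10 Mm = 1 × 10^7 m
e = 0.5:  1 − e = 0.5,  1 + e = 1.5
(a) rₚ = a(1 − e) = 1 × 10^7 m × 0.5 = 5 × 10^6 m ≈ 5 Mm
(b) rₐ = a(1 + e) = 1 × 10^7 m × 1.5 = 1.5 × 10^7 m ≈ 15 Mm

Final answer:
(a) rₚ = 5 Mm
(b) rₐ = 15 Mm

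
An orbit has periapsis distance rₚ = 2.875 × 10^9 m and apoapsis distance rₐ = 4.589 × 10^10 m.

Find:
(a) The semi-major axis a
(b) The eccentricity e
rₚ = 2.875 × 10^9 m
rₐ = 4.589 × 10^10 m
(a) a = (rₚ + rₐ)/2 = 2.43825 × 10^10 m ≈ 2.438 × 10^10 m
(b) e = (rₐ − rₚ)/(rₐ + rₚ) = (4.3015 × 10^10) / (4.8765 × 10^10) = 0.882088

Final answer:
(a) a = 2.438 × 10^10 m
(b) e = 0.8821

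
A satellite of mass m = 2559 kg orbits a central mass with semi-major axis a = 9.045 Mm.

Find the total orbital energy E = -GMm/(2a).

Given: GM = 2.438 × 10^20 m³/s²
a = 9.045 Mm = 9.045 × 10^6 m
GM = 2.438 × 10^20 m³/s²
2a = 1.809 × 10^7 m
GMm = 2.438 × 10^20 × 2559 = 6.23884 × 10^23 m³·kg/s²
E = −GMm/(2a) = -3.44878 × 10^16 J ≈ -34.49 PJ

Final answer: -34.49 PJ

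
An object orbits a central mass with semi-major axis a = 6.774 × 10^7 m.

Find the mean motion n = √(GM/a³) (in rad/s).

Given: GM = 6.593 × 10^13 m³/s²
a = 6.774 × 10^7 m
GM = 6.593 × 10^13 m³/s²
a³ = 3.10839 × 10^23 m³
GM/a³ = (6.593 × 10^13) / (3.10839 × 10^23) = 2.12103 × 10^-10 s⁻²
n = √(GM/a³) = 1.45638 × 10^-5 rad/s ≈ 1.456 × 10^-5 rad/s

Final answer: n = 1.456 × 10^-5 rad/s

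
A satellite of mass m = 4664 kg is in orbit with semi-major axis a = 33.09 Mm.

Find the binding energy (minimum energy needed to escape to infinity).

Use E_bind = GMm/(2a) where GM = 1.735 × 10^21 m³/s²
a = 33.09 Mm = 3.309 × 10^7 m
GM = 1.735 × 10^21 m³/s²
m = 4664 kg
GMm = 1.735 × 10^21 × 4664 = 8.09204 × 10^24 m³·kg/s²
2a = 6.618 × 10^7 m
E_bind = GMm/(2a) = 1.22273 × 10^17 J ≈ 122.3 PJ

Final answer: 122.3 PJ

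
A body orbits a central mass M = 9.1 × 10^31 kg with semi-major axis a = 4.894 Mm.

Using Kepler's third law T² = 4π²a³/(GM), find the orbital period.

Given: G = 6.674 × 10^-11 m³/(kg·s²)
M = 9.1 × 10^31 kg
GM = G × M = 6.674 × 10^-11 × 9.1 × 10^31 = 6.07334 × 10^21 m³/s²
a = 4.894 Mm = 4.894 × 10^6 m
a³ = 1.17217 × 10^20 m³
T = 2π √(a³/GM) = 2π √((1.17217 × 10^20) / (6.07334 × 10^21)) = 2π × 0.138926 s
T = 0.872895 s ≈ 0.8729 seconds

Final answer: 0.8729 seconds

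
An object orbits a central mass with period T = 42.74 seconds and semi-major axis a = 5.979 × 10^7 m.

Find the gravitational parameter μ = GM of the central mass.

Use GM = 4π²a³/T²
T = 42.74 seconds
a = 5.979 × 10^7 m
a³ = 2.1374 × 10^23 m³
T² = 1826.71 s²
GM = 4π² × (2.1374 × 10^23) / 1826.71 = 4.6193 × 10^21 m³/s²
GM ≈ 4.619 × 10^21 m³/s²

Final answer: GM = 4.619 × 10^21 m³/s²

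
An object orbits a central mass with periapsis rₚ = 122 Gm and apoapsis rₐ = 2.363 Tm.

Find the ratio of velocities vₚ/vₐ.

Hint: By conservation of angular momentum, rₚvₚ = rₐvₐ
rₚ = 122 Gm = 1.22 × 10^11 m
rₐ = 2.363 Tm = 2.363 × 10^12 m
rₚvₚ = rₐvₐ  ⇒  vₚ/vₐ = rₐ/rₚ
vₚ/vₐ = (2.363 × 10^12) / (1.22 × 10^11) = 19.3689

Final answer: vₚ/vₐ = 19.37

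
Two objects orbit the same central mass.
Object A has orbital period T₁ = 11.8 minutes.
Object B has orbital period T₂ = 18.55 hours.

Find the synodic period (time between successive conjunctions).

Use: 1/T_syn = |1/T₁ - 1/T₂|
T₁ = 11.8 minutes = 708 s
T₂ = 18.55 hours = 66780 s
1/T₁ = 0.00141243 s⁻¹
1/T₂ = 1.49745 × 10^-5 s⁻¹
|1/T₁ − 1/T₂| = 0.00139745 s⁻¹
T_syn = 1 / |1/T₁ − 1/T₂| = 715.587 s ≈ 11.93 minutes

Final answer: T_syn = 11.93 minutes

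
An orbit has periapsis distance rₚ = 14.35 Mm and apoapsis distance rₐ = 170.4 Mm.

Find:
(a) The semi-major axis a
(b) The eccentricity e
rₚ = 14.35 Mm = 1.435 × 10^7 m
rₐ = 170.4 Mm = 1.704 × 10^8 m
(a) a = (rₚ + rₐ)/2 = 9.2375 × 10^7 m ≈ 92.38 Mm
(b) e = (rₐ − rₚ)/(rₐ + rₚ) = (1.5605 × 10^8) / (1.8475 × 10^8) = 0.844655

Final answer:
(a) a = 92.38 Mm
(b) e = 0.8447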